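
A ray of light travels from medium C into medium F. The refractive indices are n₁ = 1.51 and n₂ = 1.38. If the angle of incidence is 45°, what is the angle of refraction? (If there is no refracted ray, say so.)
sin θ₂ = (n₁/n₂)·sin θ₁ = 0.7737 → θ₂ = 50.69°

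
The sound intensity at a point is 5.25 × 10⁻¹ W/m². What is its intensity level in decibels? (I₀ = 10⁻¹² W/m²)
β = 10·log₁₀(I/I₀) = 117.2 dB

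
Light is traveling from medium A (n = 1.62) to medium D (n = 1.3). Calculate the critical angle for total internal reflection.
θc = arcsin(n₂/n₁) = 53.37°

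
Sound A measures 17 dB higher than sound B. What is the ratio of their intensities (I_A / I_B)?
I_A/I_B = 10^(Δβ/10) = 50.12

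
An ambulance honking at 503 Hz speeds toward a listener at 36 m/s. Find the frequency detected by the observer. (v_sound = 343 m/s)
f_obs = f·v/(v − v_s) = 562 Hz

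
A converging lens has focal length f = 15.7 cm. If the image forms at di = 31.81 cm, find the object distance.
1/do = 1/f − 1/di → do = 31 cm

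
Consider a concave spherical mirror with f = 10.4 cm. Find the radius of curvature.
R = 2|f| = 20.8 cm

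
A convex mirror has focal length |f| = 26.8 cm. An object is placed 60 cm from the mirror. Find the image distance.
f = −26.8 cm (convex); 1/di = 1/f − 1/do → di = -18.53 cm (virtual image, behind mirror)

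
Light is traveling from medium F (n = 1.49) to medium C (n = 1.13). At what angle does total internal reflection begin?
θc = arcsin(n₂/n₁) = 49.32°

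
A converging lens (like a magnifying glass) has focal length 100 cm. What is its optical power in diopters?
P = 1/f = 1 D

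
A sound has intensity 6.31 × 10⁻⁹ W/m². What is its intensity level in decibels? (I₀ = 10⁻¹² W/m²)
β = 10·log₁₀(I/I₀) = 38 dB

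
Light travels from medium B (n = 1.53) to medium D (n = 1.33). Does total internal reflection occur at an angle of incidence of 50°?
θc = arcsin(n₂/n₁) = 60.38°; 50° < θc, so no — the ray refracts.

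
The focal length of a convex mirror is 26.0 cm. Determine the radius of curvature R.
R = 2|f| = 52 cm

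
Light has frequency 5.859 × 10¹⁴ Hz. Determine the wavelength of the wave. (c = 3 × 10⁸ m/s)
λ = c/f = 512 nm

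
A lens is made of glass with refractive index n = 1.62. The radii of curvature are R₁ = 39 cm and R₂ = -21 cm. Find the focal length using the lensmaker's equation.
1/f = (n − 1)(1/R₁ − 1/R₂) → f = 22.02 cm (converging lens)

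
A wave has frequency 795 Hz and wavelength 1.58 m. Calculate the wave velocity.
v = fλ = 1256 m/s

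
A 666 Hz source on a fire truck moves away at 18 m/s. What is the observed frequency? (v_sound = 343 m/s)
f_obs = f·v/(v + v_s) = 632.8 Hz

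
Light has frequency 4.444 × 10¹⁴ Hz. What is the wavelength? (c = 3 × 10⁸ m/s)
λ = c/f = 675.1 nm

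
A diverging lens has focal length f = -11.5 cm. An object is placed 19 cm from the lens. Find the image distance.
1/di = 1/f − 1/do → di = -7.164 cm (virtual image)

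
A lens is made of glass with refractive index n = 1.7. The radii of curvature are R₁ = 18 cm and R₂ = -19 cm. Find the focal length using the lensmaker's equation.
1/f = (n − 1)(1/R₁ − 1/R₂) → f = 13.2 cm (converging lens)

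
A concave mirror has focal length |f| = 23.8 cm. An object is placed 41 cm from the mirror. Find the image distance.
f = +23.8 cm (concave); 1/di = 1/f − 1/do → di = 56.73 cm (real image, in front of mirror)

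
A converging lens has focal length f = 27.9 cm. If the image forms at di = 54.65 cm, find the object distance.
1/do = 1/f − 1/di → do = 57 cm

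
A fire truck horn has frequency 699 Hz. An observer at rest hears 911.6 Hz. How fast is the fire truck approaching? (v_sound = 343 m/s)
v_s = v·(1 − f/f_obs) = 79.99 m/s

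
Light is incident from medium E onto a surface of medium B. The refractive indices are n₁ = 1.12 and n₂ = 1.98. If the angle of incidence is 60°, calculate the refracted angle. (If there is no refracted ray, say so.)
sin θ₂ = (n₁/n₂)·sin θ₁ = 0.4899 → θ₂ = 29.33°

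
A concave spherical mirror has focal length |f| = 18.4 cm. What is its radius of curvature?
R = 2|f| = 36.8 cm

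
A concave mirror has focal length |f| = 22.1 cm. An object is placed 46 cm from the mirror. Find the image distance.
f = +22.1 cm (concave); 1/di = 1/f − 1/do → di = 42.54 cm (real image, in front of mirror)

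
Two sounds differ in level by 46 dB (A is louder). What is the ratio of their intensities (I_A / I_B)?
I_A/I_B = 10^(Δβ/10) = 39810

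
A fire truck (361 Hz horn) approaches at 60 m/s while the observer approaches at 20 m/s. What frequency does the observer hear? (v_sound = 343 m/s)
f_obs = f·(v + v_o)/(v − v_s) = 463 Hz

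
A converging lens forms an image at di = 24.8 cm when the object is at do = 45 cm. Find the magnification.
M = −di/do = -0.5511 (inverted image)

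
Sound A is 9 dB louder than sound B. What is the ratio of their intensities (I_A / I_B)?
I_A/I_B = 10^(Δβ/10) = 7.943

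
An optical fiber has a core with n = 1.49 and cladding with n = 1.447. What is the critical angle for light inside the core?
θc = arcsin(n_cladding/n_core) = 76.2°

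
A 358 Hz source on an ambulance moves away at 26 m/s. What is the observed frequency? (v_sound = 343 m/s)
f_obs = f·v/(v + v_s) = 332.8 Hz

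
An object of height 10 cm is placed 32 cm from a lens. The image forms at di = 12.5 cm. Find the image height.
hi = (-di/do) × ho = -3.906 cm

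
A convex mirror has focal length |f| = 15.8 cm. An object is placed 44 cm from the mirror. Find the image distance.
f = −15.8 cm (convex); 1/di = 1/f − 1/do → di = -11.63 cm (virtual image, behind mirror)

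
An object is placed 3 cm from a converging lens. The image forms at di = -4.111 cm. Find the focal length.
1/f = 1/do + 1/di → f = 11.1 cm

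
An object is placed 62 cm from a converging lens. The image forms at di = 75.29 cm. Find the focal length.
1/f = 1/do + 1/di → f = 34 cm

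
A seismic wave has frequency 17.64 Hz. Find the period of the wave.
T = 1/f = 0.05669 s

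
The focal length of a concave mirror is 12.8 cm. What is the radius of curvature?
R = 2|f| = 25.6 cm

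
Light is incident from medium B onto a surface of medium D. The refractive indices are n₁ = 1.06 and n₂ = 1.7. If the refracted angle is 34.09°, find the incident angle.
sin θ₁ = (n₂/n₁)·sin θ₂ → θ₁ = 64.01°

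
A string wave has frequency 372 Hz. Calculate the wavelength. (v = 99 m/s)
λ = v/f = 0.2661 m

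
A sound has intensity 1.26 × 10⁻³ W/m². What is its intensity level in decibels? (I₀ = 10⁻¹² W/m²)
β = 10·log₁₀(I/I₀) = 91 dB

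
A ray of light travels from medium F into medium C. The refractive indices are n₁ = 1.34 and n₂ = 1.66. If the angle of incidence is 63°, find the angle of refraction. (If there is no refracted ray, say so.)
sin θ₂ = (n₁/n₂)·sin θ₁ = 0.7192 → θ₂ = 45.99°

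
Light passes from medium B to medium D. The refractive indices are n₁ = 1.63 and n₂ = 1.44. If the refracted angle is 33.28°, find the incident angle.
sin θ₁ = (n₂/n₁)·sin θ₂ → θ₁ = 29°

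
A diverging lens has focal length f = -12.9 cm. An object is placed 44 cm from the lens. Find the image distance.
1/di = 1/f − 1/do → di = -9.975 cm (virtual image)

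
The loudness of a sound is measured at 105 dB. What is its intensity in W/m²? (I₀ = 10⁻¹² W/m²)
I = I₀·10^(β/10) = 3.16 × 10⁻² W/m²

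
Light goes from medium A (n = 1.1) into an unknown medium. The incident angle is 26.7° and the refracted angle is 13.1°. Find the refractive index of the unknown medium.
n₂ = n₁·sin θ₁ / sin θ₂ = 2.181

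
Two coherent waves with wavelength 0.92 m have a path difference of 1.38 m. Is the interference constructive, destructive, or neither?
destructive — path difference = 1.5λ, an odd multiple of λ/2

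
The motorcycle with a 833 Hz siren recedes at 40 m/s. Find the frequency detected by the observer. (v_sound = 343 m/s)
f_obs = f·v/(v + v_s) = 746 Hz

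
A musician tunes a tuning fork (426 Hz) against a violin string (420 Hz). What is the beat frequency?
6 Hz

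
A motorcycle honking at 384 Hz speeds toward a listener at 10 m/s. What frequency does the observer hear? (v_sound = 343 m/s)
f_obs = f·v/(v − v_s) = 395.5 Hz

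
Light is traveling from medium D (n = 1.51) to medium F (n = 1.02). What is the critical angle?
θc = arcsin(n₂/n₁) = 42.49°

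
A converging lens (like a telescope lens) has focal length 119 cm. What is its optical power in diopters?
P = 1/f = 0.8403 D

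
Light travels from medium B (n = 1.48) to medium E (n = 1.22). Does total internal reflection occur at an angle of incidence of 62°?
θc = arcsin(n₂/n₁) = 55.52°; 62° > θc, so yes — total internal reflection.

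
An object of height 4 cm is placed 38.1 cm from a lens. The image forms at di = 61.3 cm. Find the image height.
hi = (-di/do) × ho = -6.436 cm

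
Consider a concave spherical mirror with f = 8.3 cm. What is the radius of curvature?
R = 2|f| = 16.6 cm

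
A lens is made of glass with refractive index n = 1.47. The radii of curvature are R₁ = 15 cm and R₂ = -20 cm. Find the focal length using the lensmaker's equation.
1/f = (n − 1)(1/R₁ − 1/R₂) → f = 18.24 cm (converging lens)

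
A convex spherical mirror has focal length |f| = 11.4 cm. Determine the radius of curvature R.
R = 2|f| = 22.8 cm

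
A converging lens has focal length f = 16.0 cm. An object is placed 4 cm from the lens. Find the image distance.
1/di = 1/f − 1/do → di = -5.333 cm (virtual image)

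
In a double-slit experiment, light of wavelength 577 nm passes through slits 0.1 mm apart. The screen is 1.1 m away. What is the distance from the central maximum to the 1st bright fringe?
y = mλL/d = 6.347 mm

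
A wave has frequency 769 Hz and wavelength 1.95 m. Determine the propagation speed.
v = fλ = 1500 m/s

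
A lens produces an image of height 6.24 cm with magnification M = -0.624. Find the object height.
ho = |hi|/|M| = 10 cm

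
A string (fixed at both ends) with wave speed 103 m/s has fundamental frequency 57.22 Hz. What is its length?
L = v/(2f₁) = 0.9 m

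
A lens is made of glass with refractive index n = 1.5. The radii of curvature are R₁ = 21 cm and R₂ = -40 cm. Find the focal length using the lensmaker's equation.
1/f = (n − 1)(1/R₁ − 1/R₂) → f = 27.54 cm (converging lens)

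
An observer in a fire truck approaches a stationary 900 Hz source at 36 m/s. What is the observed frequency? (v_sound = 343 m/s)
f_obs = f·(v + v_o)/v = 994.5 Hz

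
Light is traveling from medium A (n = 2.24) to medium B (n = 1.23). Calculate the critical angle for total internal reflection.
θc = arcsin(n₂/n₁) = 33.31°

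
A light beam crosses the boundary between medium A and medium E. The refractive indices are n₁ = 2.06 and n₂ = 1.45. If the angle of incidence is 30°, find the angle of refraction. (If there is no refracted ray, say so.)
sin θ₂ = (n₁/n₂)·sin θ₁ = 0.7103 → θ₂ = 45.26°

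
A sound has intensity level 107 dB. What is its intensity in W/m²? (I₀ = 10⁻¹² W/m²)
I = I₀·10^(β/10) = 5.01 × 10⁻² W/m²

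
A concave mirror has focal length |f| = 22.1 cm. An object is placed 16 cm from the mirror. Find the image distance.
f = +22.1 cm (concave); 1/di = 1/f − 1/do → di = -57.97 cm (virtual image, behind mirror)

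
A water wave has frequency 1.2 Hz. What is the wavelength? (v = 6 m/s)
λ = v/f = 5 m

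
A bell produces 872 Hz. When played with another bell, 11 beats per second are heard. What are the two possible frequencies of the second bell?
f₂ = 872 ± 11 Hz → 883 Hz or 861 Hz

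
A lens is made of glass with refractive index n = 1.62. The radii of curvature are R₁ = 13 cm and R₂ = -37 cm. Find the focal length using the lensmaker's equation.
1/f = (n − 1)(1/R₁ − 1/R₂) → f = 15.52 cm (converging lens)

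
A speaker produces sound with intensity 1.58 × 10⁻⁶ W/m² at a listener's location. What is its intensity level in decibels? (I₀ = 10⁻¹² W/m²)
β = 10·log₁₀(I/I₀) = 61.99 dB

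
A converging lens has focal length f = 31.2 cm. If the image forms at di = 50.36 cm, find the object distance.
1/do = 1/f − 1/di → do = 82.01 cm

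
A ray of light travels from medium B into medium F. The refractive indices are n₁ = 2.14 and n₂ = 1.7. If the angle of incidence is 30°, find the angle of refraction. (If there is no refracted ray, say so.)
sin θ₂ = (n₁/n₂)·sin θ₁ = 0.6294 → θ₂ = 39.01°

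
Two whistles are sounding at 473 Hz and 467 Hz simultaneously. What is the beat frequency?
6 Hz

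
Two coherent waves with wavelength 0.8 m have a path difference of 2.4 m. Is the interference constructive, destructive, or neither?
constructive — path difference = 3λ, a whole number of wavelengths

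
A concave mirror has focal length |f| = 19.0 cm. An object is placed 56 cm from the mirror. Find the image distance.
f = +19.0 cm (concave); 1/di = 1/f − 1/do → di = 28.76 cm (real image, in front of mirror)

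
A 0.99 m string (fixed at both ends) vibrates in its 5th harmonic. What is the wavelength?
λₙ = 2L/n = 0.396 m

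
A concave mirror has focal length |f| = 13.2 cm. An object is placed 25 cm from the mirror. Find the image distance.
f = +13.2 cm (concave); 1/di = 1/f − 1/do → di = 27.97 cm (real image, in front of mirror)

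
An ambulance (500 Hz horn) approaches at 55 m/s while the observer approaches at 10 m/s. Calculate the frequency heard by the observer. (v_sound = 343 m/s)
f_obs = f·(v + v_o)/(v − v_s) = 612.8 Hz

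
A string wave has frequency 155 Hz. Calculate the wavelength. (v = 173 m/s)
λ = v/f = 1.116 m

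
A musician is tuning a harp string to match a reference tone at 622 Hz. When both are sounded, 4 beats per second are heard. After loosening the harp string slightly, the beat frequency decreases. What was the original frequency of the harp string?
626 Hz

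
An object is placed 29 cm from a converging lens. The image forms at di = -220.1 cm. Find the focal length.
1/f = 1/do + 1/di → f = 33.4 cm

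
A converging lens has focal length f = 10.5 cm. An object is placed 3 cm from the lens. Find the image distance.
1/di = 1/f − 1/do → di = -4.2 cm (virtual image)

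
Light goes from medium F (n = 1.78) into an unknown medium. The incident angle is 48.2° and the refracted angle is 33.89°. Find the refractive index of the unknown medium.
n₂ = n₁·sin θ₁ / sin θ₂ = 2.38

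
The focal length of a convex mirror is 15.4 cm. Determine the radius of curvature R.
R = 2|f| = 30.8 cm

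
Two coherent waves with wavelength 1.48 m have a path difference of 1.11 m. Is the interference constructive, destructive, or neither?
neither (partial) — path difference = 0.75λ, neither a whole number of wavelengths nor an odd multiple of λ/2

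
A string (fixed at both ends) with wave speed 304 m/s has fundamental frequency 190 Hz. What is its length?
L = v/(2f₁) = 0.8 m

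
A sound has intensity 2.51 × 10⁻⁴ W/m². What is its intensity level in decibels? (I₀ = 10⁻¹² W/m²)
β = 10·log₁₀(I/I₀) = 84 dB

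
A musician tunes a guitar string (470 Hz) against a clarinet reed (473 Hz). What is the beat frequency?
3 Hz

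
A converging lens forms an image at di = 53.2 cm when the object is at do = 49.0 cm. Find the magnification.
M = −di/do = -1.086 (inverted image)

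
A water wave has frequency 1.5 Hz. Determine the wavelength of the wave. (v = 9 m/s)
λ = v/f = 6 m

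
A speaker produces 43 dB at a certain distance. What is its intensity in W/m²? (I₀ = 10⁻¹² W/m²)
I = I₀·10^(β/10) = 2.00 × 10⁻⁸ W/m²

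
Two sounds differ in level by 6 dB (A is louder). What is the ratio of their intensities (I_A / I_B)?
I_A/I_B = 10^(Δβ/10) = 3.981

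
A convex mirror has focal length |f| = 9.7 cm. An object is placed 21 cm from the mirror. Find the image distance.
f = −9.7 cm (convex); 1/di = 1/f − 1/do → di = -6.635 cm (virtual image, behind mirror)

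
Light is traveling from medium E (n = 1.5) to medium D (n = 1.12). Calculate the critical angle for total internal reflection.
θc = arcsin(n₂/n₁) = 48.3°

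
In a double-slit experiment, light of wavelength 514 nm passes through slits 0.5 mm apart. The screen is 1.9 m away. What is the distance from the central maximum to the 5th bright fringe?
y = mλL/d = 9.766 mm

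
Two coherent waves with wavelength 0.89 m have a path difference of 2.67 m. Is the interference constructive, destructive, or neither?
constructive — path difference = 3λ, a whole number of wavelengths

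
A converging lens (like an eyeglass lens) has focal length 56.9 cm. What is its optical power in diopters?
P = 1/f = 1.757 D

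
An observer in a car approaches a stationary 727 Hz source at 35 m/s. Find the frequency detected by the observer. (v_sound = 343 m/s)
f_obs = f·(v + v_o)/v = 801.2 Hz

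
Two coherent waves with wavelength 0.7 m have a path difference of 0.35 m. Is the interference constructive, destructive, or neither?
destructive — path difference = 0.5λ, an odd multiple of λ/2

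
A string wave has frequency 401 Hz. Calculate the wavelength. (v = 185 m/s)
λ = v/f = 0.4613 m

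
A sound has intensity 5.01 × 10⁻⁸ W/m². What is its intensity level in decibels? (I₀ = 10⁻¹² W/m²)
β = 10·log₁₀(I/I₀) = 47 dB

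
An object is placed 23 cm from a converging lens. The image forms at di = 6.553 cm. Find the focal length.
1/f = 1/do + 1/di → f = 5.1 cm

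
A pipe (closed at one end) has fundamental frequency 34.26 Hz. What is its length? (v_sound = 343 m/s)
L = v/(4f₁) = 2.503 m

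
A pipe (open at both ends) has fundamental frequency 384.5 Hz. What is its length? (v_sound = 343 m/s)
L = v/(2f₁) = 0.446 m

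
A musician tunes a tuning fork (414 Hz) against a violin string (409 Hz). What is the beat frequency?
5 Hz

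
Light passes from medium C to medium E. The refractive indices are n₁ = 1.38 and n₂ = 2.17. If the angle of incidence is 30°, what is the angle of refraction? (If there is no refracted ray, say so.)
sin θ₂ = (n₁/n₂)·sin θ₁ = 0.318 → θ₂ = 18.54°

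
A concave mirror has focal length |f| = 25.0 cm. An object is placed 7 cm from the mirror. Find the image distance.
f = +25.0 cm (concave); 1/di = 1/f − 1/do → di = -9.722 cm (virtual image, behind mirror)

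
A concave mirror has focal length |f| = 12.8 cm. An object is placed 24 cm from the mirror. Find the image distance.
f = +12.8 cm (concave); 1/di = 1/f − 1/do → di = 27.43 cm (real image, in front of mirror)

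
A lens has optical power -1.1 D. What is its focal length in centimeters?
f = 1/P = -90.91 cm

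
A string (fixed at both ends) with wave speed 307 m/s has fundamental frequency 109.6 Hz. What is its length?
L = v/(2f₁) = 1.401 m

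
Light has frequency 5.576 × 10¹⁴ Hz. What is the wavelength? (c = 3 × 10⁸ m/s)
λ = c/f = 538 nm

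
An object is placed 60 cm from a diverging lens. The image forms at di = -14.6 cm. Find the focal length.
1/f = 1/do + 1/di → f = -19.3 cm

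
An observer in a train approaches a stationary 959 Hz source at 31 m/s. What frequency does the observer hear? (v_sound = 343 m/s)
f_obs = f·(v + v_o)/v = 1046 Hz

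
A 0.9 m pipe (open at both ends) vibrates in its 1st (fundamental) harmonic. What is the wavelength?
λₙ = 2L/n = 1.8 m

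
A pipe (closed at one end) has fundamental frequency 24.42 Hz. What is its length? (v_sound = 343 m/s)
L = v/(4f₁) = 3.511 m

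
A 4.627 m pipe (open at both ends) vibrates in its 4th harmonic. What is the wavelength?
λₙ = 2L/n = 2.313 m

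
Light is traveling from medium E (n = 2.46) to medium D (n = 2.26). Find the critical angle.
θc = arcsin(n₂/n₁) = 66.74°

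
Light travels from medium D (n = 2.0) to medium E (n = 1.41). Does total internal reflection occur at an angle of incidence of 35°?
θc = arcsin(n₂/n₁) = 44.83°; 35° < θc, so no — the ray refracts.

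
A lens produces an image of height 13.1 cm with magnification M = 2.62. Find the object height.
ho = |hi|/|M| = 5 cm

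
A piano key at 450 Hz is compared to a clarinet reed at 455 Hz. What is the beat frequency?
5 Hz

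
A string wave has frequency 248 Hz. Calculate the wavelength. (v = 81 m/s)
λ = v/f = 0.3266 m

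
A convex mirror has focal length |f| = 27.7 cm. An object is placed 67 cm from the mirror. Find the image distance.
f = −27.7 cm (convex); 1/di = 1/f − 1/do → di = -19.6 cm (virtual image, behind mirror)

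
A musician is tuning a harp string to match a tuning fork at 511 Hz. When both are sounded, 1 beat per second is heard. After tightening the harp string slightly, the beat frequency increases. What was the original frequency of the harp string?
512 Hz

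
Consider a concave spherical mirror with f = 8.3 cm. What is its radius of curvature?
R = 2|f| = 16.6 cm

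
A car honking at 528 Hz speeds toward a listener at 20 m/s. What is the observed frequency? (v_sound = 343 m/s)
f_obs = f·v/(v − v_s) = 560.7 Hz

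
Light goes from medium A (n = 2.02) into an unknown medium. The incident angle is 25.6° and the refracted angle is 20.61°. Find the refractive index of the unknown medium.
n₂ = n₁·sin θ₁ / sin θ₂ = 2.48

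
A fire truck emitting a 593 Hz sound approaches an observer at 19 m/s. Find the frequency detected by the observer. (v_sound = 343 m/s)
f_obs = f·v/(v − v_s) = 627.8 Hz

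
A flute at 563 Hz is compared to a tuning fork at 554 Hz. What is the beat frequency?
9 Hz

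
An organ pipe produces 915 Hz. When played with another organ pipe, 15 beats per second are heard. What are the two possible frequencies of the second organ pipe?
f₂ = 915 ± 15 Hz → 930 Hz or 900 Hz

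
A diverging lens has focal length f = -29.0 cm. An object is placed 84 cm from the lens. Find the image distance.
1/di = 1/f − 1/do → di = -21.56 cm (virtual image)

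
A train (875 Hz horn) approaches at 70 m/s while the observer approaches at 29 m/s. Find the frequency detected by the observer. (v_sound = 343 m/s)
f_obs = f·(v + v_o)/(v − v_s) = 1192 Hz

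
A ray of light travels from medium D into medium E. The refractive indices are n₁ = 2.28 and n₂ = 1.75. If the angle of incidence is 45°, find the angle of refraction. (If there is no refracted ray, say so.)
sin θ₂ = (n₁/n₂)·sin θ₁ = 0.9213 → θ₂ = 67.11°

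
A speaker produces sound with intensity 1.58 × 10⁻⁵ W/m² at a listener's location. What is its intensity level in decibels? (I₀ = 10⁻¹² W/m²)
β = 10·log₁₀(I/I₀) = 71.99 dB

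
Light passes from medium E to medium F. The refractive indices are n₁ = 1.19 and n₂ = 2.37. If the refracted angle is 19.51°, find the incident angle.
sin θ₁ = (n₂/n₁)·sin θ₂ → θ₁ = 41.69°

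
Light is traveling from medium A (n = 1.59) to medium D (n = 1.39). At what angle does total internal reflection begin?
θc = arcsin(n₂/n₁) = 60.95°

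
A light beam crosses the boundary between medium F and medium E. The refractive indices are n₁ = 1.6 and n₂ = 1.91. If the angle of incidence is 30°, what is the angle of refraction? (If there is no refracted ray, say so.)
sin θ₂ = (n₁/n₂)·sin θ₁ = 0.4188 → θ₂ = 24.76°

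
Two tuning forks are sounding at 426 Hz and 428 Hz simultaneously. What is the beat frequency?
2 Hz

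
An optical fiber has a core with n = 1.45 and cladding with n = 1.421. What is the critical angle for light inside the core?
θc = arcsin(n_cladding/n_core) = 78.52°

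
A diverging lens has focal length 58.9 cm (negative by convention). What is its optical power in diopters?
P = 1/f = -1.698 D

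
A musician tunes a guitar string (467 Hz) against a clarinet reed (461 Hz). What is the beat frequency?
6 Hz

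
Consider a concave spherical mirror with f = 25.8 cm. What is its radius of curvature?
R = 2|f| = 51.6 cm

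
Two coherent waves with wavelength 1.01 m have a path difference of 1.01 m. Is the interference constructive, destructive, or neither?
constructive — path difference = 1λ, a whole number of wavelengths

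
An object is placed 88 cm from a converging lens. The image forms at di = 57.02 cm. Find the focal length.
1/f = 1/do + 1/di → f = 34.6 cm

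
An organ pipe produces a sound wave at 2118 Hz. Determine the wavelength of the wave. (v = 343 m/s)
λ = v/f = 0.1619 m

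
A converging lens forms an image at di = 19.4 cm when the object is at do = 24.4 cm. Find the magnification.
M = −di/do = -0.7951 (inverted image)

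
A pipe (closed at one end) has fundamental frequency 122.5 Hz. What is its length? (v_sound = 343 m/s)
L = v/(4f₁) = 0.7 m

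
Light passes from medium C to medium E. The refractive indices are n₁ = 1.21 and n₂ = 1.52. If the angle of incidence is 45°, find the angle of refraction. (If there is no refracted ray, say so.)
sin θ₂ = (n₁/n₂)·sin θ₁ = 0.5629 → θ₂ = 34.26°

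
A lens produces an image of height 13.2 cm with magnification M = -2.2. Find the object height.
ho = |hi|/|M| = 6 cm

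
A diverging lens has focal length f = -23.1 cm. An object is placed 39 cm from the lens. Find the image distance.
1/di = 1/f − 1/do → di = -14.51 cm (virtual image)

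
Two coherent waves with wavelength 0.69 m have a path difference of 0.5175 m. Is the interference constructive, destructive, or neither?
neither (partial) — path difference = 0.75λ, neither a whole number of wavelengths nor an odd multiple of λ/2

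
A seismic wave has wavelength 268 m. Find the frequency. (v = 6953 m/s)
f = v/λ = 25.94 Hz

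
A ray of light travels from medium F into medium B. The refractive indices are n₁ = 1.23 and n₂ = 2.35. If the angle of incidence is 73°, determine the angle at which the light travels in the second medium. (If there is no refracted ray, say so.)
sin θ₂ = (n₁/n₂)·sin θ₁ = 0.5005 → θ₂ = 30.04°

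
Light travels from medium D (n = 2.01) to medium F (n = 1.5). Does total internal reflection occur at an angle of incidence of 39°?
θc = arcsin(n₂/n₁) = 48.27°; 39° < θc, so no — the ray refracts.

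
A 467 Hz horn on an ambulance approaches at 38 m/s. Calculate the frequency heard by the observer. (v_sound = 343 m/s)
f_obs = f·v/(v − v_s) = 525.2 Hz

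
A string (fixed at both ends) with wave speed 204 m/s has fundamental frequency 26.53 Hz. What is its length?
L = v/(2f₁) = 3.845 m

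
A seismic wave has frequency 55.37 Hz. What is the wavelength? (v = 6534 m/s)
λ = v/f = 118 m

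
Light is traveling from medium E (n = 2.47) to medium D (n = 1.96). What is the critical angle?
θc = arcsin(n₂/n₁) = 52.52°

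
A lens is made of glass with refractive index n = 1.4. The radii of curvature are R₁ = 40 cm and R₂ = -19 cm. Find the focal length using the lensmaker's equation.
1/f = (n − 1)(1/R₁ − 1/R₂) → f = 32.2 cm (converging lens)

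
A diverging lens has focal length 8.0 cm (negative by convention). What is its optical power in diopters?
P = 1/f = -12.5 D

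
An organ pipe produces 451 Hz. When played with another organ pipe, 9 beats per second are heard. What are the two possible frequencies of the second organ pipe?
f₂ = 451 ± 9 Hz → 460 Hz or 442 Hz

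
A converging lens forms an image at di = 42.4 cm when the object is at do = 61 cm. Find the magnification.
M = −di/do = -0.6951 (inverted image)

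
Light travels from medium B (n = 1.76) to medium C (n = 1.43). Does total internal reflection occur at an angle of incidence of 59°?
θc = arcsin(n₂/n₁) = 54.34°; 59° > θc, so yes — total internal reflection.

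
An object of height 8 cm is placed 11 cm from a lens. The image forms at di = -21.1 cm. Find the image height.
hi = (-di/do) × ho = 15.35 cm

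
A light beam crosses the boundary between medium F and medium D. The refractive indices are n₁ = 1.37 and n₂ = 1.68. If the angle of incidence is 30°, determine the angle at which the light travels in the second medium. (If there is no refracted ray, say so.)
sin θ₂ = (n₁/n₂)·sin θ₁ = 0.4077 → θ₂ = 24.06°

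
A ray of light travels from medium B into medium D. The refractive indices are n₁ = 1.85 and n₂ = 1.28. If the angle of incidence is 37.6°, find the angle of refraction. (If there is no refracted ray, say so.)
sin θ₂ = (n₁/n₂)·sin θ₁ = 0.8819 → θ₂ = 61.87°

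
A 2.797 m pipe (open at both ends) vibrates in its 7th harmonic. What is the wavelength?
λₙ = 2L/n = 0.7991 m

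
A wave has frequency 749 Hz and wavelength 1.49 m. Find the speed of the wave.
v = fλ = 1116 m/s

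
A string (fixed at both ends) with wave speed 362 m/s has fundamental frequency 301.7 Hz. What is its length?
L = v/(2f₁) = 0.5999 m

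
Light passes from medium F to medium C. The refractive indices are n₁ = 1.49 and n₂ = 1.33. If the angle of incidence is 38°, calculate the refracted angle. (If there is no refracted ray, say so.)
sin θ₂ = (n₁/n₂)·sin θ₁ = 0.6897 → θ₂ = 43.61°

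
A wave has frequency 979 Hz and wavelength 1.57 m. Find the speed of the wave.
v = fλ = 1537 m/s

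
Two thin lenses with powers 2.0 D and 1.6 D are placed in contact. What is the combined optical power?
P_total = P₁ + P₂ = 3.6 D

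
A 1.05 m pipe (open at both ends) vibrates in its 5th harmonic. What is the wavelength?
λₙ = 2L/n = 0.42 m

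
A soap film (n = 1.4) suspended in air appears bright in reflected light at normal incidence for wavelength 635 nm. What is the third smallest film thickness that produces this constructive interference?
2nt = (m − ½)λ with m = 3 → t = (m − ½)λ/(2n) = 567 nm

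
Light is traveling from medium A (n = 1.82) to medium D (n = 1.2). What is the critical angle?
θc = arcsin(n₂/n₁) = 41.25°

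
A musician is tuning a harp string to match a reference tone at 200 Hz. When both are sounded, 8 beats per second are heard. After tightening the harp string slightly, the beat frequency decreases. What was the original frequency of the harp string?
192 Hz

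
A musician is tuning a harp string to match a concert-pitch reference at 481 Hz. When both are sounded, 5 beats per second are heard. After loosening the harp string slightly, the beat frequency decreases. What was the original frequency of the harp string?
486 Hz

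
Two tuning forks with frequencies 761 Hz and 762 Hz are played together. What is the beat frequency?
1 Hz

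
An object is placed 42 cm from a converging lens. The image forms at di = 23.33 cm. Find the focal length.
1/f = 1/do + 1/di → f = 15 cm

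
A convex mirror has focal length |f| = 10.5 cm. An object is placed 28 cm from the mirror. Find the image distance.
f = −10.5 cm (convex); 1/di = 1/f − 1/do → di = -7.636 cm (virtual image, behind mirror)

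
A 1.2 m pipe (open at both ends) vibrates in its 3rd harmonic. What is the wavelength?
λₙ = 2L/n = 0.8 m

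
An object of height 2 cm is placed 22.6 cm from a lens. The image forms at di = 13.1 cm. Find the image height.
hi = (-di/do) × ho = -1.159 cm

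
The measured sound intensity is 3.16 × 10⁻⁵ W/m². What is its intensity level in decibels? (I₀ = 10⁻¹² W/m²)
β = 10·log₁₀(I/I₀) = 75 dB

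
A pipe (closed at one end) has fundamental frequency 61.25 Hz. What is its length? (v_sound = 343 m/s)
L = v/(4f₁) = 1.4 m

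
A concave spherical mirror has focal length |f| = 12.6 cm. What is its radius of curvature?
R = 2|f| = 25.2 cm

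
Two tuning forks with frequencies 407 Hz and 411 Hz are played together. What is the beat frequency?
4 Hz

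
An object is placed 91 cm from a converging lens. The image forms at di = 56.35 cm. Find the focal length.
1/f = 1/do + 1/di → f = 34.8 cm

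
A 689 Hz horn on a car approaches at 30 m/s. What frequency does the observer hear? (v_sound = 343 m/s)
f_obs = f·v/(v − v_s) = 755 Hz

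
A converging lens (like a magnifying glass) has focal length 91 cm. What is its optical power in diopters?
P = 1/f = 1.099 D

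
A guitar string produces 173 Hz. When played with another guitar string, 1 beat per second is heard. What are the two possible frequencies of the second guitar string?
f₂ = 173 ± 1 Hz → 174 Hz or 172 Hz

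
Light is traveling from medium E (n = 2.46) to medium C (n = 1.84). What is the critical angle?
θc = arcsin(n₂/n₁) = 48.41°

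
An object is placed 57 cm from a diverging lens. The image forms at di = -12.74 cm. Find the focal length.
1/f = 1/do + 1/di → f = -16.41 cm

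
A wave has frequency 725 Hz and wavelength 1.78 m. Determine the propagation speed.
v = fλ = 1290 m/s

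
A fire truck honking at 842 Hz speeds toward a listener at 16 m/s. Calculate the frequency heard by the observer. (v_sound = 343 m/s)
f_obs = f·v/(v − v_s) = 883.2 Hz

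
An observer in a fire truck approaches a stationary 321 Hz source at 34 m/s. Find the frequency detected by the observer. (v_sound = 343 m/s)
f_obs = f·(v + v_o)/v = 352.8 Hz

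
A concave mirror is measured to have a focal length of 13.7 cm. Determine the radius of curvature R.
R = 2|f| = 27.4 cm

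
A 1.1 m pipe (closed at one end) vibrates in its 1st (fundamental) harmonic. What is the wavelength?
λₙ = 4L/n = 4.4 m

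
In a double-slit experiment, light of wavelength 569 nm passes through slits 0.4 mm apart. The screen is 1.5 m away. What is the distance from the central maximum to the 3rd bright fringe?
y = mλL/d = 6.401 mm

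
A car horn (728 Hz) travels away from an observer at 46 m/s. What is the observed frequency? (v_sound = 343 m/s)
f_obs = f·v/(v + v_s) = 641.9 Hz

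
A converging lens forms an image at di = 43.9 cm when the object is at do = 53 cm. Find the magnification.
M = −di/do = -0.8283 (inverted image)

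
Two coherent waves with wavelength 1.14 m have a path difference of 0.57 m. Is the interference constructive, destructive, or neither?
destructive — path difference = 0.5λ, an odd multiple of λ/2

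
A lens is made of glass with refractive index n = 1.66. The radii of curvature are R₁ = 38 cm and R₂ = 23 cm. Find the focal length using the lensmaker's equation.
1/f = (n − 1)(1/R₁ − 1/R₂) → f = -88.28 cm (diverging lens)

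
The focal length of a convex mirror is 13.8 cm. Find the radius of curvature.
R = 2|f| = 27.6 cm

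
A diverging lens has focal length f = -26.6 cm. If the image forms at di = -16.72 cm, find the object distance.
1/do = 1/f − 1/di → do = 45.02 cm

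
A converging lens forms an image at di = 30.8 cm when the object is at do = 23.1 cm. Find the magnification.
M = −di/do = -1.333 (inverted image)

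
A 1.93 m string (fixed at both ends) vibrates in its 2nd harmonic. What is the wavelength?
λₙ = 2L/n = 1.93 m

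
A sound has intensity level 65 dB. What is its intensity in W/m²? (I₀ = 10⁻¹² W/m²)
I = I₀·10^(β/10) = 3.16 × 10⁻⁶ W/m²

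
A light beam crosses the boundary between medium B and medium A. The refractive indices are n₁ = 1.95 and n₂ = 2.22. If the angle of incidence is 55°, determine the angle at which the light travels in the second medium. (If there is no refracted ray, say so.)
sin θ₂ = (n₁/n₂)·sin θ₁ = 0.7195 → θ₂ = 46.02°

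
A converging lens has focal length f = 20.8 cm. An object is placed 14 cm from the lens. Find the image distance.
1/di = 1/f − 1/do → di = -42.82 cm (virtual image)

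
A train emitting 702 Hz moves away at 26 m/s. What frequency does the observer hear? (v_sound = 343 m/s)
f_obs = f·v/(v + v_s) = 652.5 Hz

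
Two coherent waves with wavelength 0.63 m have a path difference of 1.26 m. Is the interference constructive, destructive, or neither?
constructive — path difference = 2λ, a whole number of wavelengths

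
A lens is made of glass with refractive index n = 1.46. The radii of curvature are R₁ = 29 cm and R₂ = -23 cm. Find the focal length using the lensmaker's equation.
1/f = (n − 1)(1/R₁ − 1/R₂) → f = 27.88 cm (converging lens)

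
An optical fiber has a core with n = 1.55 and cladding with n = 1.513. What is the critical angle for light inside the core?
θc = arcsin(n_cladding/n_core) = 77.46°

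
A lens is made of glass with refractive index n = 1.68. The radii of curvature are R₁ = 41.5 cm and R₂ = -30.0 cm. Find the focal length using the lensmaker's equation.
1/f = (n − 1)(1/R₁ − 1/R₂) → f = 25.61 cm (converging lens)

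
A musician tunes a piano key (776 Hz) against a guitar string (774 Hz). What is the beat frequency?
2 Hz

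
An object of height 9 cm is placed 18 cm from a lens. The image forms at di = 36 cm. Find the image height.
hi = (-di/do) × ho = -18 cm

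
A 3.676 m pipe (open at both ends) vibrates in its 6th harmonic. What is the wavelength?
λₙ = 2L/n = 1.225 m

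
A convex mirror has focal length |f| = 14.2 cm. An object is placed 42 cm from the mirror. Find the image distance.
f = −14.2 cm (convex); 1/di = 1/f − 1/do → di = -10.61 cm (virtual image, behind mirror)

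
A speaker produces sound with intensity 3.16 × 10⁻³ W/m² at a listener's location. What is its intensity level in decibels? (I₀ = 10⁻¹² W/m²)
β = 10·log₁₀(I/I₀) = 95 dB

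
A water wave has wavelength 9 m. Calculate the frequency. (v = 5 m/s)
f = v/λ = 0.5556 Hz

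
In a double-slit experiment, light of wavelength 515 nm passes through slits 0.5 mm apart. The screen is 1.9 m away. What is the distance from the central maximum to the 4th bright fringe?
y = mλL/d = 7.828 mm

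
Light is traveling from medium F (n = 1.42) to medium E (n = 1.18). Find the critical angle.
θc = arcsin(n₂/n₁) = 56.2°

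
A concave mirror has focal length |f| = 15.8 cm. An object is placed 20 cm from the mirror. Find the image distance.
f = +15.8 cm (concave); 1/di = 1/f − 1/do → di = 75.24 cm (real image, in front of mirror)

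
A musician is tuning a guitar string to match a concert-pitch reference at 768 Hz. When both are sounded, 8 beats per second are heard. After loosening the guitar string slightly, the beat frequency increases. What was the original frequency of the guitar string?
760 Hz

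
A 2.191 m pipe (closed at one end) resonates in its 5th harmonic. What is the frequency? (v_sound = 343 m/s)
fₙ = nv/(4L) = 195.7 Hz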